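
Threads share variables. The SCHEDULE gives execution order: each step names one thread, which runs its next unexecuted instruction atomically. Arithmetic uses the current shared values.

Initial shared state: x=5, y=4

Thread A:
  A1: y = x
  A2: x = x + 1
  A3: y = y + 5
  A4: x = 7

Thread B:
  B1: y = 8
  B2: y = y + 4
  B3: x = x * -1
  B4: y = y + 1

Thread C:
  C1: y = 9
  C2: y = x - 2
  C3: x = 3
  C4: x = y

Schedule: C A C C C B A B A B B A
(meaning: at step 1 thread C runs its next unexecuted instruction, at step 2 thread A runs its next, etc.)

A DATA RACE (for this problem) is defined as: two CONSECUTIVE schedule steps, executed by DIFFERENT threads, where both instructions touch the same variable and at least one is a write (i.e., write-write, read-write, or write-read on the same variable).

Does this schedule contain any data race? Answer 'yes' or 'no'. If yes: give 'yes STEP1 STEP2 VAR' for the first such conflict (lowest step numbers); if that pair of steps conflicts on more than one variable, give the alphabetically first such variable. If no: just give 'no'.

Answer: yes 1 2 y

Derivation:
Steps 1,2: C(y = 9) vs A(y = x). RACE on y (W-W).
Steps 2,3: A(y = x) vs C(y = x - 2). RACE on y (W-W).
Steps 3,4: same thread (C). No race.
Steps 4,5: same thread (C). No race.
Steps 5,6: C(x = y) vs B(y = 8). RACE on y (R-W).
Steps 6,7: B(r=-,w=y) vs A(r=x,w=x). No conflict.
Steps 7,8: A(r=x,w=x) vs B(r=y,w=y). No conflict.
Steps 8,9: B(y = y + 4) vs A(y = y + 5). RACE on y (W-W).
Steps 9,10: A(r=y,w=y) vs B(r=x,w=x). No conflict.
Steps 10,11: same thread (B). No race.
Steps 11,12: B(r=y,w=y) vs A(r=-,w=x). No conflict.
First conflict at steps 1,2.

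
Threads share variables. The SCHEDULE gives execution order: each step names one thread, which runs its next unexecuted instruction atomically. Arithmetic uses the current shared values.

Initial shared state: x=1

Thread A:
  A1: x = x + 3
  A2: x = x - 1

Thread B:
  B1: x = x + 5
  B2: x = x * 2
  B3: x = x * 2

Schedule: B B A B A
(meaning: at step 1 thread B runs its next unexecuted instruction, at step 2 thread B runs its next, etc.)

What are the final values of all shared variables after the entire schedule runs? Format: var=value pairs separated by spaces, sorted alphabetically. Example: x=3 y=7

Answer: x=29

Derivation:
Step 1: thread B executes B1 (x = x + 5). Shared: x=6. PCs: A@0 B@1
Step 2: thread B executes B2 (x = x * 2). Shared: x=12. PCs: A@0 B@2
Step 3: thread A executes A1 (x = x + 3). Shared: x=15. PCs: A@1 B@2
Step 4: thread B executes B3 (x = x * 2). Shared: x=30. PCs: A@1 B@3
Step 5: thread A executes A2 (x = x - 1). Shared: x=29. PCs: A@2 B@3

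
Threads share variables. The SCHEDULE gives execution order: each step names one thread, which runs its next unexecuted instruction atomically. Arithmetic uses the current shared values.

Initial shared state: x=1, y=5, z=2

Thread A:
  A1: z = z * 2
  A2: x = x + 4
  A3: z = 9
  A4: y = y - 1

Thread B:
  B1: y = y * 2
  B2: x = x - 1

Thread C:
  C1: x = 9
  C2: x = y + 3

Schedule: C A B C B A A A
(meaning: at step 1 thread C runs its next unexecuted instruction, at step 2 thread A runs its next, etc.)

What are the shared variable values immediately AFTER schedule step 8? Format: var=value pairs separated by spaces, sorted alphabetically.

Step 1: thread C executes C1 (x = 9). Shared: x=9 y=5 z=2. PCs: A@0 B@0 C@1
Step 2: thread A executes A1 (z = z * 2). Shared: x=9 y=5 z=4. PCs: A@1 B@0 C@1
Step 3: thread B executes B1 (y = y * 2). Shared: x=9 y=10 z=4. PCs: A@1 B@1 C@1
Step 4: thread C executes C2 (x = y + 3). Shared: x=13 y=10 z=4. PCs: A@1 B@1 C@2
Step 5: thread B executes B2 (x = x - 1). Shared: x=12 y=10 z=4. PCs: A@1 B@2 C@2
Step 6: thread A executes A2 (x = x + 4). Shared: x=16 y=10 z=4. PCs: A@2 B@2 C@2
Step 7: thread A executes A3 (z = 9). Shared: x=16 y=10 z=9. PCs: A@3 B@2 C@2
Step 8: thread A executes A4 (y = y - 1). Shared: x=16 y=9 z=9. PCs: A@4 B@2 C@2

Answer: x=16 y=9 z=9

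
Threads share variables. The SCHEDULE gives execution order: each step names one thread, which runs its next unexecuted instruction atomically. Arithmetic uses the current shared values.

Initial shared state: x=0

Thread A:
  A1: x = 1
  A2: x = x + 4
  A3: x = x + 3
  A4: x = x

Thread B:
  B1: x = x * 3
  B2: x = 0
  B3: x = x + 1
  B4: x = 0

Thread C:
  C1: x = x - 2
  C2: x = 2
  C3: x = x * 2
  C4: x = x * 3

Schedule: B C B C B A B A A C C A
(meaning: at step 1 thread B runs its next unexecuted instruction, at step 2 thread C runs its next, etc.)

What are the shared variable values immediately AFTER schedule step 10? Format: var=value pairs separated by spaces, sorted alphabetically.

Step 1: thread B executes B1 (x = x * 3). Shared: x=0. PCs: A@0 B@1 C@0
Step 2: thread C executes C1 (x = x - 2). Shared: x=-2. PCs: A@0 B@1 C@1
Step 3: thread B executes B2 (x = 0). Shared: x=0. PCs: A@0 B@2 C@1
Step 4: thread C executes C2 (x = 2). Shared: x=2. PCs: A@0 B@2 C@2
Step 5: thread B executes B3 (x = x + 1). Shared: x=3. PCs: A@0 B@3 C@2
Step 6: thread A executes A1 (x = 1). Shared: x=1. PCs: A@1 B@3 C@2
Step 7: thread B executes B4 (x = 0). Shared: x=0. PCs: A@1 B@4 C@2
Step 8: thread A executes A2 (x = x + 4). Shared: x=4. PCs: A@2 B@4 C@2
Step 9: thread A executes A3 (x = x + 3). Shared: x=7. PCs: A@3 B@4 C@2
Step 10: thread C executes C3 (x = x * 2). Shared: x=14. PCs: A@3 B@4 C@3

Answer: x=14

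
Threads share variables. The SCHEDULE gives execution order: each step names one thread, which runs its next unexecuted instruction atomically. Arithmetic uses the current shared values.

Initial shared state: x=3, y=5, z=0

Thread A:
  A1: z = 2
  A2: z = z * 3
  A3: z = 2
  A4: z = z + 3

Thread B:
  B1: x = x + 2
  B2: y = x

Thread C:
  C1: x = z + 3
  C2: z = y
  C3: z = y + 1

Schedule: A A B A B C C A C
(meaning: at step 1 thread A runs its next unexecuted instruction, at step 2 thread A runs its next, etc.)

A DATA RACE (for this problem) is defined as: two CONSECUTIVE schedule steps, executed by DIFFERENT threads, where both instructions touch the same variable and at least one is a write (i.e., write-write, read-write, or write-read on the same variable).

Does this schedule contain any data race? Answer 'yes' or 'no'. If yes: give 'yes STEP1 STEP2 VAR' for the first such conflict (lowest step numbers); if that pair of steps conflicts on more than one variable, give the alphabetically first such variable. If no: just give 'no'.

Answer: yes 5 6 x

Derivation:
Steps 1,2: same thread (A). No race.
Steps 2,3: A(r=z,w=z) vs B(r=x,w=x). No conflict.
Steps 3,4: B(r=x,w=x) vs A(r=-,w=z). No conflict.
Steps 4,5: A(r=-,w=z) vs B(r=x,w=y). No conflict.
Steps 5,6: B(y = x) vs C(x = z + 3). RACE on x (R-W).
Steps 6,7: same thread (C). No race.
Steps 7,8: C(z = y) vs A(z = z + 3). RACE on z (W-W).
Steps 8,9: A(z = z + 3) vs C(z = y + 1). RACE on z (W-W).
First conflict at steps 5,6.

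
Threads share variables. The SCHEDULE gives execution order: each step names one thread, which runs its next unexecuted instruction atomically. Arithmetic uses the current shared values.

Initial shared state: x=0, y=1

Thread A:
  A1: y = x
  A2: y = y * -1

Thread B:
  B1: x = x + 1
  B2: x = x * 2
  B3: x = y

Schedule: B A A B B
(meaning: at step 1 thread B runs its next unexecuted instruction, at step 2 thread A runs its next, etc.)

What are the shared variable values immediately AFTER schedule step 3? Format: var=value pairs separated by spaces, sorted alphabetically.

Answer: x=1 y=-1

Derivation:
Step 1: thread B executes B1 (x = x + 1). Shared: x=1 y=1. PCs: A@0 B@1
Step 2: thread A executes A1 (y = x). Shared: x=1 y=1. PCs: A@1 B@1
Step 3: thread A executes A2 (y = y * -1). Shared: x=1 y=-1. PCs: A@2 B@1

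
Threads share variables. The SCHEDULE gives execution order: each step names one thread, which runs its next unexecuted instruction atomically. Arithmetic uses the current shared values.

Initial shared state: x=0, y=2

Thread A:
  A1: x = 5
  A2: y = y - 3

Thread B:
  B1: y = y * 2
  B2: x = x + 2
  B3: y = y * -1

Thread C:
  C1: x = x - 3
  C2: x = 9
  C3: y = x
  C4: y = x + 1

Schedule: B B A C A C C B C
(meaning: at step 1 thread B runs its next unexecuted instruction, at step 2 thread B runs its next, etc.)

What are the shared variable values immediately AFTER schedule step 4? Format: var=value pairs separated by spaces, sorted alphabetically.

Answer: x=2 y=4

Derivation:
Step 1: thread B executes B1 (y = y * 2). Shared: x=0 y=4. PCs: A@0 B@1 C@0
Step 2: thread B executes B2 (x = x + 2). Shared: x=2 y=4. PCs: A@0 B@2 C@0
Step 3: thread A executes A1 (x = 5). Shared: x=5 y=4. PCs: A@1 B@2 C@0
Step 4: thread C executes C1 (x = x - 3). Shared: x=2 y=4. PCs: A@1 B@2 C@1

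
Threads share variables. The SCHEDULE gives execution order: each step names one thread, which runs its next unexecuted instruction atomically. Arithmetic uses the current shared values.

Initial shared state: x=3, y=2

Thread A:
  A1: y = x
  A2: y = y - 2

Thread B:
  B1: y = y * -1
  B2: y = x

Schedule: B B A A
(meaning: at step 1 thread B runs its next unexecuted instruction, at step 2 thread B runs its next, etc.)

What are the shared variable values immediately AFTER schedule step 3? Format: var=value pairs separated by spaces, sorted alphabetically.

Step 1: thread B executes B1 (y = y * -1). Shared: x=3 y=-2. PCs: A@0 B@1
Step 2: thread B executes B2 (y = x). Shared: x=3 y=3. PCs: A@0 B@2
Step 3: thread A executes A1 (y = x). Shared: x=3 y=3. PCs: A@1 B@2

Answer: x=3 y=3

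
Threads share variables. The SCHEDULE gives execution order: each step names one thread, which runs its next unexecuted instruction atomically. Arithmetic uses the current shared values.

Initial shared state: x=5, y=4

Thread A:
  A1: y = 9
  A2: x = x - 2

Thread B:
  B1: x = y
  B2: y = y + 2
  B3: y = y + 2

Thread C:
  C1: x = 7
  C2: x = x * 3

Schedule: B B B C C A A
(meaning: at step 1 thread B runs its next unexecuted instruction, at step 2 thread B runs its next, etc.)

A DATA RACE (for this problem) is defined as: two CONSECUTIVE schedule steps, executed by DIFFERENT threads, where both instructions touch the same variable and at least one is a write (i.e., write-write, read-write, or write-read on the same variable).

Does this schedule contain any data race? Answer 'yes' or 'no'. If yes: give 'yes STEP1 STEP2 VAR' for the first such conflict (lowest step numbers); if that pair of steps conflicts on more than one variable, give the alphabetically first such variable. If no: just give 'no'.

Steps 1,2: same thread (B). No race.
Steps 2,3: same thread (B). No race.
Steps 3,4: B(r=y,w=y) vs C(r=-,w=x). No conflict.
Steps 4,5: same thread (C). No race.
Steps 5,6: C(r=x,w=x) vs A(r=-,w=y). No conflict.
Steps 6,7: same thread (A). No race.

Answer: no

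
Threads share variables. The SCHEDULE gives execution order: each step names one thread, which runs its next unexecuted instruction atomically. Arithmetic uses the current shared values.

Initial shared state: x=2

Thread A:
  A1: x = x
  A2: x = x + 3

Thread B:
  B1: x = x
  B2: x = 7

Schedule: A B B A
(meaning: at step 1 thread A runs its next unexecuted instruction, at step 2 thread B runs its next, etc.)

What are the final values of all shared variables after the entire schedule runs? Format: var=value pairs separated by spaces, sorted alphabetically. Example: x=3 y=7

Answer: x=10

Derivation:
Step 1: thread A executes A1 (x = x). Shared: x=2. PCs: A@1 B@0
Step 2: thread B executes B1 (x = x). Shared: x=2. PCs: A@1 B@1
Step 3: thread B executes B2 (x = 7). Shared: x=7. PCs: A@1 B@2
Step 4: thread A executes A2 (x = x + 3). Shared: x=10. PCs: A@2 B@2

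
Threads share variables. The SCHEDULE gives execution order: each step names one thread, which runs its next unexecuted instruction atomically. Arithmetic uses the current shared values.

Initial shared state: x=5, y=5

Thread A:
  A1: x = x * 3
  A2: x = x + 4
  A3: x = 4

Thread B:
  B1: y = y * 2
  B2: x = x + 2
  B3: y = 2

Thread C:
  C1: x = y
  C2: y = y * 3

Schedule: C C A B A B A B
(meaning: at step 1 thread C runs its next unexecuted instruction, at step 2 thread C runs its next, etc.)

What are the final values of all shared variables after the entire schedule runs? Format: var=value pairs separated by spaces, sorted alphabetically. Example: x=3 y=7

Step 1: thread C executes C1 (x = y). Shared: x=5 y=5. PCs: A@0 B@0 C@1
Step 2: thread C executes C2 (y = y * 3). Shared: x=5 y=15. PCs: A@0 B@0 C@2
Step 3: thread A executes A1 (x = x * 3). Shared: x=15 y=15. PCs: A@1 B@0 C@2
Step 4: thread B executes B1 (y = y * 2). Shared: x=15 y=30. PCs: A@1 B@1 C@2
Step 5: thread A executes A2 (x = x + 4). Shared: x=19 y=30. PCs: A@2 B@1 C@2
Step 6: thread B executes B2 (x = x + 2). Shared: x=21 y=30. PCs: A@2 B@2 C@2
Step 7: thread A executes A3 (x = 4). Shared: x=4 y=30. PCs: A@3 B@2 C@2
Step 8: thread B executes B3 (y = 2). Shared: x=4 y=2. PCs: A@3 B@3 C@2

Answer: x=4 y=2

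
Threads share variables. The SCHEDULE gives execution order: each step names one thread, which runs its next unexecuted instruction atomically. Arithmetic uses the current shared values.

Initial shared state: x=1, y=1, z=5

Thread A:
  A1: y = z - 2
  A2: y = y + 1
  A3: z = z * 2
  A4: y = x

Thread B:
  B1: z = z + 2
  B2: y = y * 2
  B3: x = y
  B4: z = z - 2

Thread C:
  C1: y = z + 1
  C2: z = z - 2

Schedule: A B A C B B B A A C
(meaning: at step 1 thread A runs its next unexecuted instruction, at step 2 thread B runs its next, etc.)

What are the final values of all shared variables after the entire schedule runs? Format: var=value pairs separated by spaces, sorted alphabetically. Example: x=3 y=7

Step 1: thread A executes A1 (y = z - 2). Shared: x=1 y=3 z=5. PCs: A@1 B@0 C@0
Step 2: thread B executes B1 (z = z + 2). Shared: x=1 y=3 z=7. PCs: A@1 B@1 C@0
Step 3: thread A executes A2 (y = y + 1). Shared: x=1 y=4 z=7. PCs: A@2 B@1 C@0
Step 4: thread C executes C1 (y = z + 1). Shared: x=1 y=8 z=7. PCs: A@2 B@1 C@1
Step 5: thread B executes B2 (y = y * 2). Shared: x=1 y=16 z=7. PCs: A@2 B@2 C@1
Step 6: thread B executes B3 (x = y). Shared: x=16 y=16 z=7. PCs: A@2 B@3 C@1
Step 7: thread B executes B4 (z = z - 2). Shared: x=16 y=16 z=5. PCs: A@2 B@4 C@1
Step 8: thread A executes A3 (z = z * 2). Shared: x=16 y=16 z=10. PCs: A@3 B@4 C@1
Step 9: thread A executes A4 (y = x). Shared: x=16 y=16 z=10. PCs: A@4 B@4 C@1
Step 10: thread C executes C2 (z = z - 2). Shared: x=16 y=16 z=8. PCs: A@4 B@4 C@2

Answer: x=16 y=16 z=8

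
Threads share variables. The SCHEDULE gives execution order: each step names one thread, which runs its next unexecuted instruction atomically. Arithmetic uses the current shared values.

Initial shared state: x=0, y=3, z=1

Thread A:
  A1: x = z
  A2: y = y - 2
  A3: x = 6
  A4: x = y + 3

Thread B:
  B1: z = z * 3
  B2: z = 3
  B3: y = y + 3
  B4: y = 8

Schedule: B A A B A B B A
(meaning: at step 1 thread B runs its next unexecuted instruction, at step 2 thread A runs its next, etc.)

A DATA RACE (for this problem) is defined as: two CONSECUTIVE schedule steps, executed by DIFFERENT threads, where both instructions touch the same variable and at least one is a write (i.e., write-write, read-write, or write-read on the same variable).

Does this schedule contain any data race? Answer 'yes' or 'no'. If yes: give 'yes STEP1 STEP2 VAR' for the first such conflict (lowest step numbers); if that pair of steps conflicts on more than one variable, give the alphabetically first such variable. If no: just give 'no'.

Steps 1,2: B(z = z * 3) vs A(x = z). RACE on z (W-R).
Steps 2,3: same thread (A). No race.
Steps 3,4: A(r=y,w=y) vs B(r=-,w=z). No conflict.
Steps 4,5: B(r=-,w=z) vs A(r=-,w=x). No conflict.
Steps 5,6: A(r=-,w=x) vs B(r=y,w=y). No conflict.
Steps 6,7: same thread (B). No race.
Steps 7,8: B(y = 8) vs A(x = y + 3). RACE on y (W-R).
First conflict at steps 1,2.

Answer: yes 1 2 z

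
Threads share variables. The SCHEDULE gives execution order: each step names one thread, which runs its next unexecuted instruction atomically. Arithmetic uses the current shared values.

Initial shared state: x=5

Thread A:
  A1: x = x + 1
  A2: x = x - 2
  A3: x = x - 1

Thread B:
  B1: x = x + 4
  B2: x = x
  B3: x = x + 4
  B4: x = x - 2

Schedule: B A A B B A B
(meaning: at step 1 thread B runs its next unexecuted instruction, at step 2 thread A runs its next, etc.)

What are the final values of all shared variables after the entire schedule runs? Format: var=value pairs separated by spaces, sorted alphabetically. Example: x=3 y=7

Answer: x=9

Derivation:
Step 1: thread B executes B1 (x = x + 4). Shared: x=9. PCs: A@0 B@1
Step 2: thread A executes A1 (x = x + 1). Shared: x=10. PCs: A@1 B@1
Step 3: thread A executes A2 (x = x - 2). Shared: x=8. PCs: A@2 B@1
Step 4: thread B executes B2 (x = x). Shared: x=8. PCs: A@2 B@2
Step 5: thread B executes B3 (x = x + 4). Shared: x=12. PCs: A@2 B@3
Step 6: thread A executes A3 (x = x - 1). Shared: x=11. PCs: A@3 B@3
Step 7: thread B executes B4 (x = x - 2). Shared: x=9. PCs: A@3 B@4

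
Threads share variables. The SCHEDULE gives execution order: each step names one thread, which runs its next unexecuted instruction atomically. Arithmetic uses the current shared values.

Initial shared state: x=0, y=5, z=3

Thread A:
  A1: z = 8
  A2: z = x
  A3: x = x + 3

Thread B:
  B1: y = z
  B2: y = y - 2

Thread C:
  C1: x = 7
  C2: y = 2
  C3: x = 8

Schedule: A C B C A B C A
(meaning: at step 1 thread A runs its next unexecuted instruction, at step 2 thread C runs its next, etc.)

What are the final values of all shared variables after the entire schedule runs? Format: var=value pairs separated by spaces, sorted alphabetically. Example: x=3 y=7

Step 1: thread A executes A1 (z = 8). Shared: x=0 y=5 z=8. PCs: A@1 B@0 C@0
Step 2: thread C executes C1 (x = 7). Shared: x=7 y=5 z=8. PCs: A@1 B@0 C@1
Step 3: thread B executes B1 (y = z). Shared: x=7 y=8 z=8. PCs: A@1 B@1 C@1
Step 4: thread C executes C2 (y = 2). Shared: x=7 y=2 z=8. PCs: A@1 B@1 C@2
Step 5: thread A executes A2 (z = x). Shared: x=7 y=2 z=7. PCs: A@2 B@1 C@2
Step 6: thread B executes B2 (y = y - 2). Shared: x=7 y=0 z=7. PCs: A@2 B@2 C@2
Step 7: thread C executes C3 (x = 8). Shared: x=8 y=0 z=7. PCs: A@2 B@2 C@3
Step 8: thread A executes A3 (x = x + 3). Shared: x=11 y=0 z=7. PCs: A@3 B@2 C@3

Answer: x=11 y=0 z=7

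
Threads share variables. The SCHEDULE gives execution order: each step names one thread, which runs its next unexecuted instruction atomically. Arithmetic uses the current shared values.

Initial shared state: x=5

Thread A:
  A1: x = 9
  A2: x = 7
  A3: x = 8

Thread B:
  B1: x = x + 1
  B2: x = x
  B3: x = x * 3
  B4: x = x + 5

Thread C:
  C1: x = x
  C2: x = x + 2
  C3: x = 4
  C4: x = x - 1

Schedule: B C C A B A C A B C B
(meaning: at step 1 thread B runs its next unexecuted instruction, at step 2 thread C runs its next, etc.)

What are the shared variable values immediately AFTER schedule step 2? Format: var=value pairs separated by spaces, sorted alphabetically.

Answer: x=6

Derivation:
Step 1: thread B executes B1 (x = x + 1). Shared: x=6. PCs: A@0 B@1 C@0
Step 2: thread C executes C1 (x = x). Shared: x=6. PCs: A@0 B@1 C@1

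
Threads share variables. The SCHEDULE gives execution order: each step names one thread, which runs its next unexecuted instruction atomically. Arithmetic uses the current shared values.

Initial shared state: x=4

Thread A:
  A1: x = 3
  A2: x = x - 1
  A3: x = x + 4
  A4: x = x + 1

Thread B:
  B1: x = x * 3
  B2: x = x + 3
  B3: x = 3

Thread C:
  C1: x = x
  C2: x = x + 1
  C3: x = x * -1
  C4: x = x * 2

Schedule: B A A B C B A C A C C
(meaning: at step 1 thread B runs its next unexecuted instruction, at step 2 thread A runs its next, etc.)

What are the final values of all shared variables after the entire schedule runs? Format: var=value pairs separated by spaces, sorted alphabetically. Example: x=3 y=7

Step 1: thread B executes B1 (x = x * 3). Shared: x=12. PCs: A@0 B@1 C@0
Step 2: thread A executes A1 (x = 3). Shared: x=3. PCs: A@1 B@1 C@0
Step 3: thread A executes A2 (x = x - 1). Shared: x=2. PCs: A@2 B@1 C@0
Step 4: thread B executes B2 (x = x + 3). Shared: x=5. PCs: A@2 B@2 C@0
Step 5: thread C executes C1 (x = x). Shared: x=5. PCs: A@2 B@2 C@1
Step 6: thread B executes B3 (x = 3). Shared: x=3. PCs: A@2 B@3 C@1
Step 7: thread A executes A3 (x = x + 4). Shared: x=7. PCs: A@3 B@3 C@1
Step 8: thread C executes C2 (x = x + 1). Shared: x=8. PCs: A@3 B@3 C@2
Step 9: thread A executes A4 (x = x + 1). Shared: x=9. PCs: A@4 B@3 C@2
Step 10: thread C executes C3 (x = x * -1). Shared: x=-9. PCs: A@4 B@3 C@3
Step 11: thread C executes C4 (x = x * 2). Shared: x=-18. PCs: A@4 B@3 C@4

Answer: x=-18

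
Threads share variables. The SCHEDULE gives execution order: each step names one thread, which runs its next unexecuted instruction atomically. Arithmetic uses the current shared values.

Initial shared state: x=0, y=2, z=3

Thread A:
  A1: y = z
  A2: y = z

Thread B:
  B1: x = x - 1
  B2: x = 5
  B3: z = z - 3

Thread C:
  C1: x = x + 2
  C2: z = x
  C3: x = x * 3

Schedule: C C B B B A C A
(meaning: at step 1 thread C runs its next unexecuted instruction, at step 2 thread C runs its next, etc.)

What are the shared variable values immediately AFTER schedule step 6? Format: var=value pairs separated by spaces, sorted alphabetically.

Step 1: thread C executes C1 (x = x + 2). Shared: x=2 y=2 z=3. PCs: A@0 B@0 C@1
Step 2: thread C executes C2 (z = x). Shared: x=2 y=2 z=2. PCs: A@0 B@0 C@2
Step 3: thread B executes B1 (x = x - 1). Shared: x=1 y=2 z=2. PCs: A@0 B@1 C@2
Step 4: thread B executes B2 (x = 5). Shared: x=5 y=2 z=2. PCs: A@0 B@2 C@2
Step 5: thread B executes B3 (z = z - 3). Shared: x=5 y=2 z=-1. PCs: A@0 B@3 C@2
Step 6: thread A executes A1 (y = z). Shared: x=5 y=-1 z=-1. PCs: A@1 B@3 C@2

Answer: x=5 y=-1 z=-1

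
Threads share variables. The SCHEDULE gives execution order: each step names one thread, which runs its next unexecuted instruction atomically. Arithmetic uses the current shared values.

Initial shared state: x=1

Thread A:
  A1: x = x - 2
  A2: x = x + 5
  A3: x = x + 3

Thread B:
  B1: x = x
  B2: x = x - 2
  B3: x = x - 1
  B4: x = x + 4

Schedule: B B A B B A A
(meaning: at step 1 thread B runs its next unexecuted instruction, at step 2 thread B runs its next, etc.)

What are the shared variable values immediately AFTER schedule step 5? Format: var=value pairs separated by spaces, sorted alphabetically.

Step 1: thread B executes B1 (x = x). Shared: x=1. PCs: A@0 B@1
Step 2: thread B executes B2 (x = x - 2). Shared: x=-1. PCs: A@0 B@2
Step 3: thread A executes A1 (x = x - 2). Shared: x=-3. PCs: A@1 B@2
Step 4: thread B executes B3 (x = x - 1). Shared: x=-4. PCs: A@1 B@3
Step 5: thread B executes B4 (x = x + 4). Shared: x=0. PCs: A@1 B@4

Answer: x=0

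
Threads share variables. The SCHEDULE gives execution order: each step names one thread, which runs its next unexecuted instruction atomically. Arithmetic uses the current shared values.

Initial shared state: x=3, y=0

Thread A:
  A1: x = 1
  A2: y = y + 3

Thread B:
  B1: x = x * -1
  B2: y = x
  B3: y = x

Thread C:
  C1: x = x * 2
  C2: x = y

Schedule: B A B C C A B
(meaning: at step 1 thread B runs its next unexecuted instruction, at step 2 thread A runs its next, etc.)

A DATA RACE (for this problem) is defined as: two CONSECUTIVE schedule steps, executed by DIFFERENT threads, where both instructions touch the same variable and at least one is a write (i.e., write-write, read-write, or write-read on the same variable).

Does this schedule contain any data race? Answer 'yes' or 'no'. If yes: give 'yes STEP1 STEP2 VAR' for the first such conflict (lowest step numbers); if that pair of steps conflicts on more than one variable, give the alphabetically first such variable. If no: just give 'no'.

Steps 1,2: B(x = x * -1) vs A(x = 1). RACE on x (W-W).
Steps 2,3: A(x = 1) vs B(y = x). RACE on x (W-R).
Steps 3,4: B(y = x) vs C(x = x * 2). RACE on x (R-W).
Steps 4,5: same thread (C). No race.
Steps 5,6: C(x = y) vs A(y = y + 3). RACE on y (R-W).
Steps 6,7: A(y = y + 3) vs B(y = x). RACE on y (W-W).
First conflict at steps 1,2.

Answer: yes 1 2 x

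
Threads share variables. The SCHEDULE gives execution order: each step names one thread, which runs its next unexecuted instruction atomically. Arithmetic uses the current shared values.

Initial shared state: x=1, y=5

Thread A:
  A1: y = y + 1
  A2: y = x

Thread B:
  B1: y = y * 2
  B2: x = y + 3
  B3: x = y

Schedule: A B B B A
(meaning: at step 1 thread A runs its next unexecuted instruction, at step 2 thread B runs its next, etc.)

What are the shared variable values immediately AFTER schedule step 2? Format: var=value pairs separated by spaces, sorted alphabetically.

Step 1: thread A executes A1 (y = y + 1). Shared: x=1 y=6. PCs: A@1 B@0
Step 2: thread B executes B1 (y = y * 2). Shared: x=1 y=12. PCs: A@1 B@1

Answer: x=1 y=12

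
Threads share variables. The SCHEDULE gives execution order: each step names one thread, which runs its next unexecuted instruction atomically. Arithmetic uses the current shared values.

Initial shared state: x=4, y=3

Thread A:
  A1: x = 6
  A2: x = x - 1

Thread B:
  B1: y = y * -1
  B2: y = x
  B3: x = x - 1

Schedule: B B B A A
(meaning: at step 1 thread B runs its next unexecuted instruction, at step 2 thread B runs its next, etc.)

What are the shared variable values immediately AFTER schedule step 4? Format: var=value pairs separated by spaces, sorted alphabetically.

Step 1: thread B executes B1 (y = y * -1). Shared: x=4 y=-3. PCs: A@0 B@1
Step 2: thread B executes B2 (y = x). Shared: x=4 y=4. PCs: A@0 B@2
Step 3: thread B executes B3 (x = x - 1). Shared: x=3 y=4. PCs: A@0 B@3
Step 4: thread A executes A1 (x = 6). Shared: x=6 y=4. PCs: A@1 B@3

Answer: x=6 y=4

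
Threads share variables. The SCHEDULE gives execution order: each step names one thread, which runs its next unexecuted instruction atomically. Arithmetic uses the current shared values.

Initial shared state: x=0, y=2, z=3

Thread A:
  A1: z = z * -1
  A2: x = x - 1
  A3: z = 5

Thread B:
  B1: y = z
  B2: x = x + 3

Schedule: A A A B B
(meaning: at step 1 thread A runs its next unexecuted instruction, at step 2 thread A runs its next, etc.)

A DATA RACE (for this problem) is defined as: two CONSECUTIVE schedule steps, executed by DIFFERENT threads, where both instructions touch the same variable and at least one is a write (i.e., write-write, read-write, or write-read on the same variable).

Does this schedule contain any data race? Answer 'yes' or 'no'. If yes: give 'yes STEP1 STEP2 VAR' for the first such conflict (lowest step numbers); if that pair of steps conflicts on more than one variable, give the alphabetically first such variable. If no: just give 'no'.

Steps 1,2: same thread (A). No race.
Steps 2,3: same thread (A). No race.
Steps 3,4: A(z = 5) vs B(y = z). RACE on z (W-R).
Steps 4,5: same thread (B). No race.
First conflict at steps 3,4.

Answer: yes 3 4 z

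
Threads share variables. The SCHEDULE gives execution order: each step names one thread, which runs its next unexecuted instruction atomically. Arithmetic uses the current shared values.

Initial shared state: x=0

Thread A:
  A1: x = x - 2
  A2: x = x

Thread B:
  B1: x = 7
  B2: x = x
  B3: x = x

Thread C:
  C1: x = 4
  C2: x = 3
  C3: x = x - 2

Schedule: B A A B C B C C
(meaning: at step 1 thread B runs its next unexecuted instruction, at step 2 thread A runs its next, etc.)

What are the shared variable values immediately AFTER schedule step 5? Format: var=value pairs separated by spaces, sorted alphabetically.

Step 1: thread B executes B1 (x = 7). Shared: x=7. PCs: A@0 B@1 C@0
Step 2: thread A executes A1 (x = x - 2). Shared: x=5. PCs: A@1 B@1 C@0
Step 3: thread A executes A2 (x = x). Shared: x=5. PCs: A@2 B@1 C@0
Step 4: thread B executes B2 (x = x). Shared: x=5. PCs: A@2 B@2 C@0
Step 5: thread C executes C1 (x = 4). Shared: x=4. PCs: A@2 B@2 C@1

Answer: x=4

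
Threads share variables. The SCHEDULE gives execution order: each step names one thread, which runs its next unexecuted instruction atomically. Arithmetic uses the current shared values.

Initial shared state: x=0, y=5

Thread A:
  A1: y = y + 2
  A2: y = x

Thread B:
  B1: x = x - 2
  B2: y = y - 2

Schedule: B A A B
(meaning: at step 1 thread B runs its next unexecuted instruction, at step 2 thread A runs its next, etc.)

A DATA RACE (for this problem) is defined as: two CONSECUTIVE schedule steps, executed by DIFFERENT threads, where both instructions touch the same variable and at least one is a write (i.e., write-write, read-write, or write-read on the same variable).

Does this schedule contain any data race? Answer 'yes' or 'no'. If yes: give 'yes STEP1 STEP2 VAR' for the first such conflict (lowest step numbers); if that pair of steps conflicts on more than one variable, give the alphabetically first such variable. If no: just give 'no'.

Answer: yes 3 4 y

Derivation:
Steps 1,2: B(r=x,w=x) vs A(r=y,w=y). No conflict.
Steps 2,3: same thread (A). No race.
Steps 3,4: A(y = x) vs B(y = y - 2). RACE on y (W-W).
First conflict at steps 3,4.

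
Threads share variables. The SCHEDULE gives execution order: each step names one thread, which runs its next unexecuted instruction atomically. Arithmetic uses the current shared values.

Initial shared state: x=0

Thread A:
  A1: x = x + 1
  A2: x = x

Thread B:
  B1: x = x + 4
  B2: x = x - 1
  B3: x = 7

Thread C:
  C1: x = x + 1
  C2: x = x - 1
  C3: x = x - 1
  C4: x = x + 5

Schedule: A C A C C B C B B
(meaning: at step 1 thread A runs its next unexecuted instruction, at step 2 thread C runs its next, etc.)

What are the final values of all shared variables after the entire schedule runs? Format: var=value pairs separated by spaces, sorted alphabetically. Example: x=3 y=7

Step 1: thread A executes A1 (x = x + 1). Shared: x=1. PCs: A@1 B@0 C@0
Step 2: thread C executes C1 (x = x + 1). Shared: x=2. PCs: A@1 B@0 C@1
Step 3: thread A executes A2 (x = x). Shared: x=2. PCs: A@2 B@0 C@1
Step 4: thread C executes C2 (x = x - 1). Shared: x=1. PCs: A@2 B@0 C@2
Step 5: thread C executes C3 (x = x - 1). Shared: x=0. PCs: A@2 B@0 C@3
Step 6: thread B executes B1 (x = x + 4). Shared: x=4. PCs: A@2 B@1 C@3
Step 7: thread C executes C4 (x = x + 5). Shared: x=9. PCs: A@2 B@1 C@4
Step 8: thread B executes B2 (x = x - 1). Shared: x=8. PCs: A@2 B@2 C@4
Step 9: thread B executes B3 (x = 7). Shared: x=7. PCs: A@2 B@3 C@4

Answer: x=7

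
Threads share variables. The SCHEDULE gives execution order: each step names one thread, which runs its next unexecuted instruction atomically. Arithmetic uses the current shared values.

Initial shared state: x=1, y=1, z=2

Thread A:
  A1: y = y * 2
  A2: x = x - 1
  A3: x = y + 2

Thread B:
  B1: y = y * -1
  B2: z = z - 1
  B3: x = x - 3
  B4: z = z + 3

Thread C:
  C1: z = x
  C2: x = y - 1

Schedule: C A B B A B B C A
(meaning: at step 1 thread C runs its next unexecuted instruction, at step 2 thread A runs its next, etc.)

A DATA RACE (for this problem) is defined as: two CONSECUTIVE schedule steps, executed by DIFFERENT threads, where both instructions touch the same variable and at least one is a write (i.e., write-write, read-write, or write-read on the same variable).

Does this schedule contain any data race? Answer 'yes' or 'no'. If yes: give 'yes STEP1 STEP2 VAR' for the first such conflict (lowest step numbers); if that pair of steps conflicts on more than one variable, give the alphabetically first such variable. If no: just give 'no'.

Answer: yes 2 3 y

Derivation:
Steps 1,2: C(r=x,w=z) vs A(r=y,w=y). No conflict.
Steps 2,3: A(y = y * 2) vs B(y = y * -1). RACE on y (W-W).
Steps 3,4: same thread (B). No race.
Steps 4,5: B(r=z,w=z) vs A(r=x,w=x). No conflict.
Steps 5,6: A(x = x - 1) vs B(x = x - 3). RACE on x (W-W).
Steps 6,7: same thread (B). No race.
Steps 7,8: B(r=z,w=z) vs C(r=y,w=x). No conflict.
Steps 8,9: C(x = y - 1) vs A(x = y + 2). RACE on x (W-W).
First conflict at steps 2,3.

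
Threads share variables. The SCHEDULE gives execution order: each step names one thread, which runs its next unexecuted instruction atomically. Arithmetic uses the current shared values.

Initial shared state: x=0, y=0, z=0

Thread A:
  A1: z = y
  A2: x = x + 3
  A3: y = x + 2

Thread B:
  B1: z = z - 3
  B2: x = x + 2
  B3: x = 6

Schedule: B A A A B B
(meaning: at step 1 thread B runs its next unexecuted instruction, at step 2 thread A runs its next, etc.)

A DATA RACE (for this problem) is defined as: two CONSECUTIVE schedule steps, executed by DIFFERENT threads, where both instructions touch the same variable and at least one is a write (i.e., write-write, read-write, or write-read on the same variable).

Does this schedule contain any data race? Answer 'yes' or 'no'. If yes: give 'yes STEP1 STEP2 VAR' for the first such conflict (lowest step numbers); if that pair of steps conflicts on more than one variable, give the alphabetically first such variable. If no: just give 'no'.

Steps 1,2: B(z = z - 3) vs A(z = y). RACE on z (W-W).
Steps 2,3: same thread (A). No race.
Steps 3,4: same thread (A). No race.
Steps 4,5: A(y = x + 2) vs B(x = x + 2). RACE on x (R-W).
Steps 5,6: same thread (B). No race.
First conflict at steps 1,2.

Answer: yes 1 2 z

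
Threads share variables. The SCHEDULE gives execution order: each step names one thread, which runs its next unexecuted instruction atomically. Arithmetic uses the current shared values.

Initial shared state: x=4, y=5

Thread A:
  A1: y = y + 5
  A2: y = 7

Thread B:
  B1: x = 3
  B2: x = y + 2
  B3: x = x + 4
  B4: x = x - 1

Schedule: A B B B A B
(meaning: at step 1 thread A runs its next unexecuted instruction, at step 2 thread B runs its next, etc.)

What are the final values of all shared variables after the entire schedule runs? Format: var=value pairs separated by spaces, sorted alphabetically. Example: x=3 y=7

Answer: x=15 y=7

Derivation:
Step 1: thread A executes A1 (y = y + 5). Shared: x=4 y=10. PCs: A@1 B@0
Step 2: thread B executes B1 (x = 3). Shared: x=3 y=10. PCs: A@1 B@1
Step 3: thread B executes B2 (x = y + 2). Shared: x=12 y=10. PCs: A@1 B@2
Step 4: thread B executes B3 (x = x + 4). Shared: x=16 y=10. PCs: A@1 B@3
Step 5: thread A executes A2 (y = 7). Shared: x=16 y=7. PCs: A@2 B@3
Step 6: thread B executes B4 (x = x - 1). Shared: x=15 y=7. PCs: A@2 B@4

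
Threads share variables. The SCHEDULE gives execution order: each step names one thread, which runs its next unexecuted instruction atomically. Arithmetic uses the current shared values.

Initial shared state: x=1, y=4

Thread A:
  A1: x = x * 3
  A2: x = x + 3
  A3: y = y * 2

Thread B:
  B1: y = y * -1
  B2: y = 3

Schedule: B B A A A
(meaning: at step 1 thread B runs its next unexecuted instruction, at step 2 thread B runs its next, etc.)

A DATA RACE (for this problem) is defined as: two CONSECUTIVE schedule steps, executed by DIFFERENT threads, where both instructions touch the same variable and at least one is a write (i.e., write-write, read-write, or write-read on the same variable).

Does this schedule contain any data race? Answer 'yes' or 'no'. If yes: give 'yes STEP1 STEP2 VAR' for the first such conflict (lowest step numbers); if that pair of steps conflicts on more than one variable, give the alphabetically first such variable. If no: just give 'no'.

Answer: no

Derivation:
Steps 1,2: same thread (B). No race.
Steps 2,3: B(r=-,w=y) vs A(r=x,w=x). No conflict.
Steps 3,4: same thread (A). No race.
Steps 4,5: same thread (A). No race.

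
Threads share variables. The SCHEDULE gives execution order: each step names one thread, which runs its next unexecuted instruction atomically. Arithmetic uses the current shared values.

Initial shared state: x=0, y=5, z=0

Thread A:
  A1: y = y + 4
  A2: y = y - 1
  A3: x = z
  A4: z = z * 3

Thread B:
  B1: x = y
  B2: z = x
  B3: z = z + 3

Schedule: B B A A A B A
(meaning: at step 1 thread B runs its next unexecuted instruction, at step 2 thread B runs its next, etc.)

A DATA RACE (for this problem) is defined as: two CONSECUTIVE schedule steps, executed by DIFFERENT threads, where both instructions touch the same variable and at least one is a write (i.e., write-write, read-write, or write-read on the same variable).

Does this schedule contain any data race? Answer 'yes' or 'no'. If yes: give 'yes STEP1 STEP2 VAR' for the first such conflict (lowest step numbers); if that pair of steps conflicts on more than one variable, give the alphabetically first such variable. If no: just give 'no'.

Steps 1,2: same thread (B). No race.
Steps 2,3: B(r=x,w=z) vs A(r=y,w=y). No conflict.
Steps 3,4: same thread (A). No race.
Steps 4,5: same thread (A). No race.
Steps 5,6: A(x = z) vs B(z = z + 3). RACE on z (R-W).
Steps 6,7: B(z = z + 3) vs A(z = z * 3). RACE on z (W-W).
First conflict at steps 5,6.

Answer: yes 5 6 z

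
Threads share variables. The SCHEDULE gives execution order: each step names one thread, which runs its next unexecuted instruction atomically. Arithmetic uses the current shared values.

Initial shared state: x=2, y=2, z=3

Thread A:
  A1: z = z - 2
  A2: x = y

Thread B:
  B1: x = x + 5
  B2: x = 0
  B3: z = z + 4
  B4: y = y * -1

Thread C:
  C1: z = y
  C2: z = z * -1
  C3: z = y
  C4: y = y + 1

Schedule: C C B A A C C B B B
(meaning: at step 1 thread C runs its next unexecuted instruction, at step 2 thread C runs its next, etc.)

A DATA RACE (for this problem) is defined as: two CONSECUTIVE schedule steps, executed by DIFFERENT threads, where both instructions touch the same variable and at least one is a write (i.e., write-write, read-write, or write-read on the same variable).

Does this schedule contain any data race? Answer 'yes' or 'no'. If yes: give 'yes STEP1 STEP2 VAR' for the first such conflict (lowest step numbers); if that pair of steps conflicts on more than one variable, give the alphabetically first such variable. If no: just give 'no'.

Answer: no

Derivation:
Steps 1,2: same thread (C). No race.
Steps 2,3: C(r=z,w=z) vs B(r=x,w=x). No conflict.
Steps 3,4: B(r=x,w=x) vs A(r=z,w=z). No conflict.
Steps 4,5: same thread (A). No race.
Steps 5,6: A(r=y,w=x) vs C(r=y,w=z). No conflict.
Steps 6,7: same thread (C). No race.
Steps 7,8: C(r=y,w=y) vs B(r=-,w=x). No conflict.
Steps 8,9: same thread (B). No race.
Steps 9,10: same thread (B). No race.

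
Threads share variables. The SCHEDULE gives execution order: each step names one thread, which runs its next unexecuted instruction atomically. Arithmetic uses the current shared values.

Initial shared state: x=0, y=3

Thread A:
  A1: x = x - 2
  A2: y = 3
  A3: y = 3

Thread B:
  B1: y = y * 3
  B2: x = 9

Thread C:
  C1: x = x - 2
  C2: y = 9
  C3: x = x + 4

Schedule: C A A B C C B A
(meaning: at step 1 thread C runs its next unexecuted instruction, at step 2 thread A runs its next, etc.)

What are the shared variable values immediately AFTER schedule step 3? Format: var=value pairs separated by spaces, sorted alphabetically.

Step 1: thread C executes C1 (x = x - 2). Shared: x=-2 y=3. PCs: A@0 B@0 C@1
Step 2: thread A executes A1 (x = x - 2). Shared: x=-4 y=3. PCs: A@1 B@0 C@1
Step 3: thread A executes A2 (y = 3). Shared: x=-4 y=3. PCs: A@2 B@0 C@1

Answer: x=-4 y=3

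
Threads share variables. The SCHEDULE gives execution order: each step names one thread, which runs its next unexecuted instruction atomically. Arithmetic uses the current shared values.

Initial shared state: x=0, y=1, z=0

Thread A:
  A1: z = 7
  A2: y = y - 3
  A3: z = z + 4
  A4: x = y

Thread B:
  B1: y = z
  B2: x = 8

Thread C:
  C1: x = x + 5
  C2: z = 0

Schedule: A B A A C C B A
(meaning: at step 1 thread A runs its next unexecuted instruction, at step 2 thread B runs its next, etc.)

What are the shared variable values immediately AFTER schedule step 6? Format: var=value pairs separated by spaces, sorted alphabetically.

Answer: x=5 y=4 z=0

Derivation:
Step 1: thread A executes A1 (z = 7). Shared: x=0 y=1 z=7. PCs: A@1 B@0 C@0
Step 2: thread B executes B1 (y = z). Shared: x=0 y=7 z=7. PCs: A@1 B@1 C@0
Step 3: thread A executes A2 (y = y - 3). Shared: x=0 y=4 z=7. PCs: A@2 B@1 C@0
Step 4: thread A executes A3 (z = z + 4). Shared: x=0 y=4 z=11. PCs: A@3 B@1 C@0
Step 5: thread C executes C1 (x = x + 5). Shared: x=5 y=4 z=11. PCs: A@3 B@1 C@1
Step 6: thread C executes C2 (z = 0). Shared: x=5 y=4 z=0. PCs: A@3 B@1 C@2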